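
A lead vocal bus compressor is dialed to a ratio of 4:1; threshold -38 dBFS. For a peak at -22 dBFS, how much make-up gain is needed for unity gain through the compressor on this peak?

12 dB

The peak compresses to -38 + 16/4 = -34 dBFS.
To reach -22 dBFS requires -22 − (-34) = 12 dB of make-up.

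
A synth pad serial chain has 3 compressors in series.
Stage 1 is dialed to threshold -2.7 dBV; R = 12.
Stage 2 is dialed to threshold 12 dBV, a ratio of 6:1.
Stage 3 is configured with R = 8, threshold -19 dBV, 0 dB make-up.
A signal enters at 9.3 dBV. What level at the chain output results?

Stage 1: overshoot 12 dB → 12/12 = 1 dB → -1.7 dBV.
Stage 2: below threshold (-1.7 ≤ 12); passes unchanged; output -1.7 dBV.
Stage 3: overshoot 17.3 dB → 17.3/8 = 2.1625 dB → -16.8375 dBV.

-16.8375 dBV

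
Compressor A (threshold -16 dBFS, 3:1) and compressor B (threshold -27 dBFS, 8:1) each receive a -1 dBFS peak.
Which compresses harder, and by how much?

A: GR = 15 − 15/3 = 10 dB.
B: GR = 26 − 26/8 = 22.75 dB.
B applies 12.75 dB more gain reduction.

B, by 12.75 dB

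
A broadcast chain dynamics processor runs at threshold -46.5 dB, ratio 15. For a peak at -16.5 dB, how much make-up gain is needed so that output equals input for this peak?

28 dB

Overshoot 30 dB → 30/15 = 2 dB after compression, so the compressed level is -46.5 + 2 = -44.5 dB.
Make-up = target − compressed = -16.5 − (-44.5) = 28 dB.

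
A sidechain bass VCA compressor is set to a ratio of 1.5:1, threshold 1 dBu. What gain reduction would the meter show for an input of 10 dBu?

The signal is 9 dB above threshold.
At 1.5:1, output sits 9/1.5 = 6 dB above threshold.
GR = overshoot in − overshoot out = 9 − 6 = 3 dB.

3 dB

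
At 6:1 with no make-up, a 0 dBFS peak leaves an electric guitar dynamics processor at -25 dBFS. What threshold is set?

-30 dBFS

Let T be the threshold. Output overshoot = (input overshoot)/R, so -25 − T = (0 − T)/6.
6·(-25 − T) = 0 − T → 5·T = -150 − 0 = -150.
T = -150/5 = -30 dBFS.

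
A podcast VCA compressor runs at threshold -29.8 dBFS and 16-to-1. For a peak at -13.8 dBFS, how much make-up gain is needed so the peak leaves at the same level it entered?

Overshoot 16 dB → 16/16 = 1 dB after compression, so the compressed level is -29.8 + 1 = -28.8 dBFS.
Make-up = target − compressed = -13.8 − (-28.8) = 15 dB.

15 dB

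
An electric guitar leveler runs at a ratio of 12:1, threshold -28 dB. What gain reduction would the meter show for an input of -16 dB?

11 dB

Overshoot = -16 − (-28) = 12 dB.
After 12:1 compression the overshoot becomes 12/12 = 1 dB.
Gain reduction = 12 − 1 = 11 dB.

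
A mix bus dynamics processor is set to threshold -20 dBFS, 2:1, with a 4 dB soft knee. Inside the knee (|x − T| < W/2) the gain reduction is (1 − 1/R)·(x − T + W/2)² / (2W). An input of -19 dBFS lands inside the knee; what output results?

-19.5625 dBFS

x − T + W/2 = -19 − (-20) + 2 = 3.
GR = (1 − 1/2) × 3² / 8 = 0.5 × 9 / 8 = 0.5625 dB.
Output = -19 − 0.5625 = -19.5625 dBFS.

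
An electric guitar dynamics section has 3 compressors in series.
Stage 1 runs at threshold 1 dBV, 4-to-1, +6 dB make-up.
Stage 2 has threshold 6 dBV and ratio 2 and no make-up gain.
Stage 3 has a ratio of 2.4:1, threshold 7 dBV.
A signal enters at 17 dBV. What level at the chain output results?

7.625 dBV

Stage 1: overshoot 16 dB → 16/4 = 4 dB → 5 dBV; +6 dB make-up → 11 dBV.
Stage 2: 11 dBV is 5 dB over 6 dBV; at 2:1 that becomes 2.5 dB over, giving 8.5 dBV.
Stage 3: 8.5 dBV is 1.5 dB over 7 dBV; at 2.4:1 that becomes 0.625 dB over, giving 7.625 dBV.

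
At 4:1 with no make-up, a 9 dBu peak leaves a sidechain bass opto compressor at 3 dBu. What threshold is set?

1 dBu

Gain reduction = 9 − 3 = 6 dB; output overshoot = GR / (R − 1) = 6 / 3 = 2 dB.
Threshold = output − output overshoot = 3 − 2 = 1 dBu.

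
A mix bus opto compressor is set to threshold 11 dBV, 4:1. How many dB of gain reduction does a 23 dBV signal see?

Overshoot = 23 − 11 = 12 dB.
A 4:1 ratio leaves 3 dB of that excess.
GR = overshoot in − overshoot out = 12 − 3 = 9 dB.

9 dB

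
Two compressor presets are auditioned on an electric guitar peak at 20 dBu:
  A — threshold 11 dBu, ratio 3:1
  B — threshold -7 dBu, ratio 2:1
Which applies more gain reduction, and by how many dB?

B, by 7.5 dB

A: GR = 9 − 9/3 = 6 dB.
B: GR = 27 − 27/2 = 13.5 dB.
B reduces 7.5 dB more.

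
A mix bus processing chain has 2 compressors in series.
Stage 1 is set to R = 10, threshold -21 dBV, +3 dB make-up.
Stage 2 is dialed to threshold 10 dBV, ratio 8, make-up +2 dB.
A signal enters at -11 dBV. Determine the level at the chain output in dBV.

-15 dBV

Stage 1: overshoot 10 dB → 10/10 = 1 dB → -20 dBV; +3 dB make-up → -17 dBV.
Stage 2: below threshold (-17 ≤ 10); passes unchanged; make-up brings it to -15 dBV.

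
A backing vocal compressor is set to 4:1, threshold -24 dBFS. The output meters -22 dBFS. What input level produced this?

The compressed level sits -22 − (-24) = 2 dB over threshold.
Input overshoot = R × output overshoot = 8 dB → input = -24 + 8 = -16 dBFS.

-16 dBFS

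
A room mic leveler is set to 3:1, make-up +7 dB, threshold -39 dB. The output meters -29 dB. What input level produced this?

Before make-up, the level was -29 − 7 = -36 dB.
The compressed level sits -36 − (-39) = 3 dB over threshold.
Before 3:1 compression the overshoot was 3 × 3 = 9 dB, so input = -39 + 9 = -30 dB.

-30 dB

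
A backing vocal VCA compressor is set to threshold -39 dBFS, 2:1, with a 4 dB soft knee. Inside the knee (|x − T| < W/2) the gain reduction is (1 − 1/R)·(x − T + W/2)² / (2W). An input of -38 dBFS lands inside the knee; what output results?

x − T + W/2 = -38 − (-39) + 2 = 3.
GR = (1 − 1/2) × 3² / 8 = 0.5 × 9 / 8 = 0.5625 dB.
Output = -38 − 0.5625 = -38.5625 dBFS.

-38.5625 dBFS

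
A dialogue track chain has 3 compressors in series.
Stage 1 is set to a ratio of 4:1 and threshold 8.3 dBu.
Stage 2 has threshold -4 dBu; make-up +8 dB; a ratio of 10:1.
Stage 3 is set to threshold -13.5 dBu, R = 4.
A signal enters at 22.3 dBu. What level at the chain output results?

Stage 1: 22.3 dBu is 14 dB over 8.3 dBu; at 4:1 that becomes 3.5 dB over, giving 11.8 dBu.
Stage 2: overshoot 15.8 dB → 15.8/10 = 1.58 dB → -2.42 dBu; +8 dB make-up → 5.58 dBu.
Stage 3: overshoot 19.08 dB → 19.08/4 = 4.77 dB → -8.73 dBu.

-8.73 dBu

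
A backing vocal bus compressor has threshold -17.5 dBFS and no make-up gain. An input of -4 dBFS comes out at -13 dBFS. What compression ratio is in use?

3:1

Input overshoot = -4 − (-17.5) = 13.5 dB; output overshoot = -13 − (-17.5) = 4.5 dB.
Ratio = 13.5 / 4.5 = 3.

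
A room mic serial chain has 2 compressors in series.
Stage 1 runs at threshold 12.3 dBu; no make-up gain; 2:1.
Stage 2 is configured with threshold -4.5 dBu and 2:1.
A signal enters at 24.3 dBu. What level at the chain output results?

Stage 1: 12 dB above 12.3 dBu, reduced 2:1 to 6 dB above → 18.3 dBu.
Stage 2: overshoot 22.8 dB → 22.8/2 = 11.4 dB → 6.9 dBu.

6.9 dBu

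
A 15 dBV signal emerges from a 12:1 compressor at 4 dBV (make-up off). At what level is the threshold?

Input is 12 dB above T (since output overshoot × R = input overshoot: (4 − T)·12 = 15 − T gives T = 3 dBV).
Check: 3 + (15 − 3)/12 = 3 + 1 = 4 dBV. ✓

3 dBV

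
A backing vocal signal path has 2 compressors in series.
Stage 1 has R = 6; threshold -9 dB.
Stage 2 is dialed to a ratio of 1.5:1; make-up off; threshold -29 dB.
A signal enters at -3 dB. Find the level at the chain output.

Stage 1: overshoot 6 dB → 6/6 = 1 dB → -8 dB.
Stage 2: overshoot 21 dB → 21/1.5 = 14 dB → -15 dB.

-15 dB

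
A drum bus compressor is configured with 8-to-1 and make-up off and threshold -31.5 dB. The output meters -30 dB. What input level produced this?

Post-compression overshoot = -30 − (-31.5) = 1.5 dB.
Input overshoot = R × output overshoot = 12 dB → input = -31.5 + 12 = -19.5 dB.

-19.5 dB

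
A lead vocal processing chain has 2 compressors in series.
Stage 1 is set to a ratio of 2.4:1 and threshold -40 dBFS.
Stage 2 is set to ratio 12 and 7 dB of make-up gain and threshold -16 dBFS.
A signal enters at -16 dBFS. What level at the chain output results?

-23 dBFS

Stage 1: -16 dBFS is 24 dB over -40 dBFS; at 2.4:1 that becomes 10 dB over, giving -30 dBFS.
Stage 2: -30 dBFS is at or below the -16 dBFS threshold — no compression; make-up brings it to -23 dBFS.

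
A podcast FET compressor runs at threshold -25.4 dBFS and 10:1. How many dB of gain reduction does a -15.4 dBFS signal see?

9 dB

Overshoot = -15.4 − (-25.4) = 10 dB.
At 10:1, output sits 10/10 = 1 dB above threshold.
GR = overshoot in − overshoot out = 10 − 1 = 9 dB.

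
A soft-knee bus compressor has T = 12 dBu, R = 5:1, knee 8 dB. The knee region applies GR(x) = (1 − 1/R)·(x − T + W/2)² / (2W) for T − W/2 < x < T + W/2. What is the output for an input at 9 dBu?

x − T + W/2 = 9 − 12 + 4 = 1.
GR = (1 − 1/5) × 1² / 16 = 0.8 × 1 / 16 = 0.05 dB.
Output = 9 − 0.05 = 8.95 dBu.

8.95 dBu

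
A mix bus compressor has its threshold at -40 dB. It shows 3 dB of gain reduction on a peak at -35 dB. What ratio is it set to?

Input overshoot = -35 − (-40) = 5 dB.
Output overshoot = 5 − 3 = 2 dB.
Ratio = input overshoot / output overshoot = 5 / 2 = 2.5.

2.5:1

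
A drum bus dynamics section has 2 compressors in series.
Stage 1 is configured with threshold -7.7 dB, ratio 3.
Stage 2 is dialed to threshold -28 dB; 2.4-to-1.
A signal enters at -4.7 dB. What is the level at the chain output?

Stage 1: overshoot 3 dB → 3/3 = 1 dB → -6.7 dB.
Stage 2: -6.7 dB is 21.3 dB over -28 dB; at 2.4:1 that becomes 8.875 dB over, giving -19.125 dB.

-19.125 dB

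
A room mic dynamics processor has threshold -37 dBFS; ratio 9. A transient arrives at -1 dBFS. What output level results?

-33 dBFS

The input is 36 dB above the -37 dBFS threshold.
The 36 dB excess becomes 4 dB after 9:1 reduction.
So the level is -37 + 4 = -33 dBFS.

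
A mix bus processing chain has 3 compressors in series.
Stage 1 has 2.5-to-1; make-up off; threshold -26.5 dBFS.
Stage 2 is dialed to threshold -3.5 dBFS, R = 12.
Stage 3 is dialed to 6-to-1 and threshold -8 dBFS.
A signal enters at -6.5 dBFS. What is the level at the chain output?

-18.5 dBFS

Stage 1: 20 dB above -26.5 dBFS, reduced 2.5:1 to 8 dB above → -18.5 dBFS.
Stage 2: -18.5 dBFS ≤ -3.5 dBFS, so stage 2 doesn't engage; output -18.5 dBFS.
Stage 3: below threshold (-18.5 ≤ -8); passes unchanged; output -18.5 dBFS.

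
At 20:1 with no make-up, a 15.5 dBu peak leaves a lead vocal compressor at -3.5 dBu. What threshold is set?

-4.5 dBu

Gain reduction = 15.5 − (-3.5) = 19 dB; output overshoot = GR / (R − 1) = 19 / 19 = 1 dB.
Threshold = output − output overshoot = -3.5 − 1 = -4.5 dBu.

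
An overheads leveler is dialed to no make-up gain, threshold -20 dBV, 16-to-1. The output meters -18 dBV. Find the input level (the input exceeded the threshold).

The compressed level sits -18 − (-20) = 2 dB over threshold.
Before 16:1 compression the overshoot was 2 × 16 = 32 dB, so input = -20 + 32 = 12 dBV.

12 dBV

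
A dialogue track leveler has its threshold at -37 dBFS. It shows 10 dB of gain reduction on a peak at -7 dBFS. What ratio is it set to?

Input overshoot = -7 − (-37) = 30 dB.
Output overshoot = 30 − 10 = 20 dB.
Ratio = input overshoot / output overshoot = 30 / 20 = 1.5.

1.5:1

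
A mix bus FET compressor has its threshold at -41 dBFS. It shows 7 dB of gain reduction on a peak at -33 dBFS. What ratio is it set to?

8:1

Input overshoot = -33 − (-41) = 8 dB.
Output overshoot = 8 − 7 = 1 dB.
Ratio = input overshoot / output overshoot = 8 / 1 = 8.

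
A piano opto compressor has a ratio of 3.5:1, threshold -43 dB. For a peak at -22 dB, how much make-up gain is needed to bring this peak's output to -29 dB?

8 dB

Without make-up, output = threshold + overshoot/3.5 = -43 + 6 = -37 dB.
Gap to target: 8 dB.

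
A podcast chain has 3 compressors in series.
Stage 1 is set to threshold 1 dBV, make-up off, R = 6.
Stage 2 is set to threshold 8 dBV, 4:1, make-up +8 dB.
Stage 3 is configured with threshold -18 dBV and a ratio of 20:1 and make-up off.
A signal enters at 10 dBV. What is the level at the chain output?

Stage 1: overshoot 9 dB → 9/6 = 1.5 dB → 2.5 dBV.
Stage 2: 2.5 dBV ≤ 8 dBV, so stage 2 doesn't engage; make-up brings it to 10.5 dBV.
Stage 3: overshoot 28.5 dB → 28.5/20 = 1.425 dB → -16.575 dBV.

-16.575 dBV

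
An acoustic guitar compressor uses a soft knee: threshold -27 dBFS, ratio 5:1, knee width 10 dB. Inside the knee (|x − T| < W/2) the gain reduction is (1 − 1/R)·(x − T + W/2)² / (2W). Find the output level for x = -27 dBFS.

x − T + W/2 = -27 − (-27) + 5 = 5.
GR = (1 − 1/5) × 5² / 20 = 0.8 × 25 / 20 = 1 dB.
Output = -27 − 1 = -28 dBFS.

-28 dBFS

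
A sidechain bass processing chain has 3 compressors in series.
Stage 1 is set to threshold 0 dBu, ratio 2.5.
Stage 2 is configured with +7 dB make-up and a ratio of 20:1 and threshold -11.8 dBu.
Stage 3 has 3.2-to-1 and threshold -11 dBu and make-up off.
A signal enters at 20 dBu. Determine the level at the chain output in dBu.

-8.753125 dBu

Stage 1: 20 dBu is 20 dB over 0 dBu; at 2.5:1 that becomes 8 dB over, giving 8 dBu.
Stage 2: overshoot 19.8 dB → 19.8/20 = 0.99 dB → -10.81 dBu; +7 dB make-up → -3.81 dBu.
Stage 3: 7.19 dB above -11 dBu, reduced 3.2:1 to 2.246875 dB above → -8.753125 dBu.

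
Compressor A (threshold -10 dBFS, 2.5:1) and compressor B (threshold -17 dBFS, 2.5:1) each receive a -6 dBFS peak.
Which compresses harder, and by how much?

B, by 4.2 dB

A: GR = 4 − 4/2.5 = 2.4 dB.
B: GR = 11 − 11/2.5 = 6.6 dB.
Difference: 4.2 dB in favour of B.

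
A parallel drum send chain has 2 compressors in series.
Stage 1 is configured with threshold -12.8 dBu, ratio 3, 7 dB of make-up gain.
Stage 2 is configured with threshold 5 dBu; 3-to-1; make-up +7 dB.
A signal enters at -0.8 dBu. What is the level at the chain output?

Stage 1: -0.8 dBu is 12 dB over -12.8 dBu; at 3:1 that becomes 4 dB over, giving -8.8 dBu; +7 dB make-up → -1.8 dBu.
Stage 2: below threshold (-1.8 ≤ 5); passes unchanged; make-up brings it to 5.2 dBu.

5.2 dBu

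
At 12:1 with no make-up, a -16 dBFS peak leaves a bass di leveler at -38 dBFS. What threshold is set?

Gain reduction = -16 − (-38) = 22 dB; output overshoot = GR / (R − 1) = 22 / 11 = 2 dB.
Threshold = output − output overshoot = -38 − 2 = -40 dBFS.

-40 dBFS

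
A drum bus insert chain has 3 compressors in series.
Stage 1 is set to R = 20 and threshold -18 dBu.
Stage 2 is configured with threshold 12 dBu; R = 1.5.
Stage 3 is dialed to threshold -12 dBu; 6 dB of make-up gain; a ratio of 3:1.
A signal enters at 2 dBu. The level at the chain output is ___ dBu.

-11 dBu

Stage 1: 20 dB above -18 dBu, reduced 20:1 to 1 dB above → -17 dBu.
Stage 2: below threshold (-17 ≤ 12); passes unchanged; output -17 dBu.
Stage 3: -17 dBu is at or below the -12 dBu threshold — no compression; make-up brings it to -11 dBu.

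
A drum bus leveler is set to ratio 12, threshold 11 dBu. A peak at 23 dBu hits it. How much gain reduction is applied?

23 dBu exceeds the threshold by 12 dB.
After 12:1 compression the overshoot becomes 12/12 = 1 dB.
GR = overshoot in − overshoot out = 12 − 1 = 11 dB.

11 dB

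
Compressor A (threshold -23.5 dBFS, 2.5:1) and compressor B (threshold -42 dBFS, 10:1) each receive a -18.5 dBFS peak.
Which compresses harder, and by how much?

A: overshoot 5 dB → output overshoot 2 dB → GR 3 dB.
B: overshoot 23.5 dB → output overshoot 2.35 dB → GR 21.15 dB.
B applies 18.15 dB more gain reduction.

B, by 18.15 dB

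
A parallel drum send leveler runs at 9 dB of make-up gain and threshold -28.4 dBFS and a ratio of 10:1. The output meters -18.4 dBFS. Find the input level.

Remove make-up: -18.4 − 9 = -27.4 dBFS.
That's 1 dB above the -28.4 dBFS threshold.
Before 10:1 compression the overshoot was 1 × 10 = 10 dB, so input = -28.4 + 10 = -18.4 dBFS.

-18.4 dBFS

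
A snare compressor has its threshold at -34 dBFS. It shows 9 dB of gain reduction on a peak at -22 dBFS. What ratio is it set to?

Input overshoot = -22 − (-34) = 12 dB.
Output overshoot = 12 − 9 = 3 dB.
Ratio = input overshoot / output overshoot = 12 / 3 = 4.

4:1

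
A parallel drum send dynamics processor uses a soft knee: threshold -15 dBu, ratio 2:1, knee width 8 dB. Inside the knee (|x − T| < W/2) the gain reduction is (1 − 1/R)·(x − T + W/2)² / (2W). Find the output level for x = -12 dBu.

x − T + W/2 = -12 − (-15) + 4 = 7.
GR = (1 − 1/2) × 7² / 16 = 0.5 × 49 / 16 = 1.53125 dB.
Output = -12 − 1.53125 = -13.53125 dBu.

-13.53125 dBu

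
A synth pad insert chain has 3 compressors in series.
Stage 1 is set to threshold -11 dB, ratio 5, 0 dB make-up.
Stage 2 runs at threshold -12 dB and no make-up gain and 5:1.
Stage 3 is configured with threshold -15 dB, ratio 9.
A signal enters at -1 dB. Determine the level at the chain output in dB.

-14.6 dB

Stage 1: -1 dB is 10 dB over -11 dB; at 5:1 that becomes 2 dB over, giving -9 dB.
Stage 2: 3 dB above -12 dB, reduced 5:1 to 0.6 dB above → -11.4 dB.
Stage 3: -11.4 dB is 3.6 dB over -15 dB; at 9:1 that becomes 0.4 dB over, giving -14.6 dB.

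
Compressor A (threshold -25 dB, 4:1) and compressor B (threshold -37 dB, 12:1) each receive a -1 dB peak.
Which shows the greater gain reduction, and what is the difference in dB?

A: 24 dB over, compressed to 6 dB over, so 18 dB of GR.
B: 36 dB over, compressed to 3 dB over, so 33 dB of GR.
Difference: 15 dB in favour of B.

B, by 15 dB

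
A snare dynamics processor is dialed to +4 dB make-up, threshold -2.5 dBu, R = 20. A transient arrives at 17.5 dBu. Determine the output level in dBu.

17.5 dBu sits 20 dB over threshold.
At 20:1 the overshoot is divided by 20, leaving 1 dB above threshold.
So the level is -2.5 + 1 = -1.5 dBu; make-up adds 4 dB, giving 2.5 dBu.

2.5 dBu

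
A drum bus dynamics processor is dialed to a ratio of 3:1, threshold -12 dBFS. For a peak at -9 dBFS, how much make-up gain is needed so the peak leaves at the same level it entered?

2 dB

The peak compresses to -12 + 3/3 = -11 dBFS.
To reach -9 dBFS requires -9 − (-11) = 2 dB of make-up.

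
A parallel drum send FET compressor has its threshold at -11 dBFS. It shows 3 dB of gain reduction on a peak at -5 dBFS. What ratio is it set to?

2:1

Input overshoot = -5 − (-11) = 6 dB.
Output overshoot = 6 − 3 = 3 dB.
Ratio = input overshoot / output overshoot = 6 / 3 = 2.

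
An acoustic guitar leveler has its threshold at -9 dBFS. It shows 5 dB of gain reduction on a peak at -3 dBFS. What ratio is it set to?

6:1

Input overshoot = -3 − (-9) = 6 dB.
Output overshoot = 6 − 5 = 1 dB.
Ratio = input overshoot / output overshoot = 6 / 1 = 6.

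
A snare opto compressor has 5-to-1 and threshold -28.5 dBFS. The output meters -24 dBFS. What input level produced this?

That's 4.5 dB above the -28.5 dBFS threshold.
Input overshoot = R × output overshoot = 22.5 dB → input = -28.5 + 22.5 = -6 dBFS.

-6 dBFS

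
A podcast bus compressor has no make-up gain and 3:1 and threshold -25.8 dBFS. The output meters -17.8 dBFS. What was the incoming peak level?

Post-compression overshoot = -17.8 − (-25.8) = 8 dB.
Input overshoot = R × output overshoot = 24 dB → input = -25.8 + 24 = -1.8 dBFS.

-1.8 dBFS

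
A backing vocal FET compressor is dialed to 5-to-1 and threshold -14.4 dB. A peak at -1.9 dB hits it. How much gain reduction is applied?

The signal is 12.5 dB above threshold.
After 5:1 compression the overshoot becomes 12.5/5 = 2.5 dB.
So the signal is attenuated by 12.5 − 2.5 = 10 dB.

10 dB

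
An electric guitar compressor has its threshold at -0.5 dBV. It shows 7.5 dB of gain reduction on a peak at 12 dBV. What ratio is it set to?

Input overshoot = 12 − (-0.5) = 12.5 dB.
Output overshoot = 12.5 − 7.5 = 5 dB.
Ratio = input overshoot / output overshoot = 12.5 / 5 = 2.5.

2.5:1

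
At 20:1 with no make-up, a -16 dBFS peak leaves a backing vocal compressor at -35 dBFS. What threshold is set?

-36 dBFS

Gain reduction = -16 − (-35) = 19 dB; output overshoot = GR / (R − 1) = 19 / 19 = 1 dB.
Threshold = output − output overshoot = -35 − 1 = -36 dBFS.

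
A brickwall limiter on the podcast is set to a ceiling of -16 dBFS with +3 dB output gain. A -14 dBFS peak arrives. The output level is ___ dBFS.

-13 dBFS

At ∞:1, everything above -16 dBFS is held at the ceiling.
Output gain then adds 3 dB: -16 + 3 = -13 dBFS.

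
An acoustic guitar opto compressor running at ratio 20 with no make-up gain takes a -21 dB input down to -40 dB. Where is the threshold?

Let T be the threshold. Output overshoot = (input overshoot)/R, so -40 − T = (-21 − T)/20.
20·(-40 − T) = -21 − T → 19·T = -800 − (-21) = -779.
T = -779/19 = -41 dB.

-41 dB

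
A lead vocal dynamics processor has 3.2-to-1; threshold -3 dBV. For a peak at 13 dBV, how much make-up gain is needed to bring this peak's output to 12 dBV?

The peak compresses to -3 + 16/3.2 = 2 dBV.
To reach 12 dBV requires 12 − 2 = 10 dB of make-up.

10 dB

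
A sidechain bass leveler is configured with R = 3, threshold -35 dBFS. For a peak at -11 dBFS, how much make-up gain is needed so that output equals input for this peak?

The peak compresses to -35 + 24/3 = -27 dBFS.
To reach -11 dBFS requires -11 − (-27) = 16 dB of make-up.

16 dB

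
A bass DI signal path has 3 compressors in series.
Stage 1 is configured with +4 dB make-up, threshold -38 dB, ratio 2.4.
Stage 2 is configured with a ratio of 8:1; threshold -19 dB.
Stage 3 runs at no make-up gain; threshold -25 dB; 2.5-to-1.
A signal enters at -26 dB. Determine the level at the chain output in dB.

-29 dB

Stage 1: 12 dB above -38 dB, reduced 2.4:1 to 5 dB above → -33 dB; +4 dB make-up → -29 dB.
Stage 2: -29 dB is at or below the -19 dB threshold — no compression; output -29 dB.
Stage 3: below threshold (-29 ≤ -25); passes unchanged; output -29 dB.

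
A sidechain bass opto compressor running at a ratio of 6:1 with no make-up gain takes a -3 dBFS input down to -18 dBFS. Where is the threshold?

Let T be the threshold. Output overshoot = (input overshoot)/R, so -18 − T = (-3 − T)/6.
6·(-18 − T) = -3 − T → 5·T = -108 − (-3) = -105.
T = -105/5 = -21 dBFS.

-21 dBFS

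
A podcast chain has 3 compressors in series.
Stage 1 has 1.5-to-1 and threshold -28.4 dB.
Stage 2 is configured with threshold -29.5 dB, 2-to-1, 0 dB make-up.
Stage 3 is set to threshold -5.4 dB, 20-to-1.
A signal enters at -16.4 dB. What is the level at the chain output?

-24.95 dB

Stage 1: -16.4 dB is 12 dB over -28.4 dB; at 1.5:1 that becomes 8 dB over, giving -20.4 dB.
Stage 2: 9.1 dB above -29.5 dB, reduced 2:1 to 4.55 dB above → -24.95 dB.
Stage 3: -24.95 dB is at or below the -5.4 dB threshold — no compression; output -24.95 dB.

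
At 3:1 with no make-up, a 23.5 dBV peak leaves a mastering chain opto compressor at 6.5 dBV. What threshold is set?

-2 dBV

Let T be the threshold. Output overshoot = (input overshoot)/R, so 6.5 − T = (23.5 − T)/3.
3·(6.5 − T) = 23.5 − T → 2·T = 19.5 − 23.5 = -4.
T = -4/2 = -2 dBV.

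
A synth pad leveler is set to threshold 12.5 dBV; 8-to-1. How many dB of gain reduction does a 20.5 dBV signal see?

Overshoot = 20.5 − 12.5 = 8 dB.
After 8:1 compression the overshoot becomes 8/8 = 1 dB.
GR = overshoot in − overshoot out = 8 − 1 = 7 dB.

7 dB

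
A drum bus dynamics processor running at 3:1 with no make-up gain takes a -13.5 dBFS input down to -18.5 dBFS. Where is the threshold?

-21 dBFS

Gain reduction = -13.5 − (-18.5) = 5 dB; output overshoot = GR / (R − 1) = 5 / 2 = 2.5 dB.
Threshold = output − output overshoot = -18.5 − 2.5 = -21 dBFS.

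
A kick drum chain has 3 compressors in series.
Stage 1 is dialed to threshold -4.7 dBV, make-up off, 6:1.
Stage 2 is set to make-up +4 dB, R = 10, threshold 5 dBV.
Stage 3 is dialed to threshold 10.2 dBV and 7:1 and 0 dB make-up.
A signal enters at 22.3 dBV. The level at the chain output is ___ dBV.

3.8 dBV

Stage 1: 27 dB above -4.7 dBV, reduced 6:1 to 4.5 dB above → -0.2 dBV.
Stage 2: -0.2 dBV ≤ 5 dBV, so stage 2 doesn't engage; make-up brings it to 3.8 dBV.
Stage 3: 3.8 dBV ≤ 10.2 dBV, so stage 3 doesn't engage; output 3.8 dBV.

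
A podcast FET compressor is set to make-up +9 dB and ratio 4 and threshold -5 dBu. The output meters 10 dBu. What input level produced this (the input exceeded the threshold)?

19 dBu

Stripping the +9 dB make-up gives 1 dBu at the gain stage.
That's 6 dB above the -5 dBu threshold.
Input overshoot = R × output overshoot = 24 dB → input = -5 + 24 = 19 dBu.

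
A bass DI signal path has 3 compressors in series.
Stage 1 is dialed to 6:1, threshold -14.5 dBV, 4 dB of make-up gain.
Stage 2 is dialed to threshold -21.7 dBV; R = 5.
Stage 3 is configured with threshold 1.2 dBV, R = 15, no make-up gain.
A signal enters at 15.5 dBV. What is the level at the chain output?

-18.46 dBV

Stage 1: 30 dB above -14.5 dBV, reduced 6:1 to 5 dB above → -9.5 dBV; +4 dB make-up → -5.5 dBV.
Stage 2: -5.5 dBV is 16.2 dB over -21.7 dBV; at 5:1 that becomes 3.24 dB over, giving -18.46 dBV.
Stage 3: below threshold (-18.46 ≤ 1.2); passes unchanged; output -18.46 dBV.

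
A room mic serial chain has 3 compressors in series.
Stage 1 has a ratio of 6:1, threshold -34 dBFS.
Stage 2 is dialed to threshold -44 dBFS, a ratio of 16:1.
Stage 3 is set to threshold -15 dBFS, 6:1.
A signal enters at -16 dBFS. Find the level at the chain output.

-43.1875 dBFS

Stage 1: overshoot 18 dB → 18/6 = 3 dB → -31 dBFS.
Stage 2: 13 dB above -44 dBFS, reduced 16:1 to 0.8125 dB above → -43.1875 dBFS.
Stage 3: -43.1875 dBFS is at or below the -15 dBFS threshold — no compression; output -43.1875 dBFS.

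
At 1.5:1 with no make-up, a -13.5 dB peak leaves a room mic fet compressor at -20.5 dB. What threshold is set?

Gain reduction = -13.5 − (-20.5) = 7 dB; output overshoot = GR / (R − 1) = 7 / 0.5 = 14 dB.
Threshold = output − output overshoot = -20.5 − 14 = -34.5 dB.

-34.5 dB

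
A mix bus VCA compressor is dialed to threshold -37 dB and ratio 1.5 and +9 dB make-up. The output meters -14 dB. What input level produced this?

-16 dB

Remove make-up: -14 − 9 = -23 dB.
Post-compression overshoot = -23 − (-37) = 14 dB.
Undo the ratio: input overshoot = 14 × 1.5 = 21 dB, giving input = -16 dB.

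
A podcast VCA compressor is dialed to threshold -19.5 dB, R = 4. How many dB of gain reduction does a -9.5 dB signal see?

The signal is 10 dB above threshold.
At 4:1, output sits 10/4 = 2.5 dB above threshold.
GR = overshoot in − overshoot out = 10 − 2.5 = 7.5 dB.

7.5 dB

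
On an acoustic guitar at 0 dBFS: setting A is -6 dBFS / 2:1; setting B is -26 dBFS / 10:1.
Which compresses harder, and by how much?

B, by 20.4 dB

A: 6 dB over, compressed to 3 dB over, so 3 dB of GR.
B: 26 dB over, compressed to 2.6 dB over, so 23.4 dB of GR.
Difference: 20.4 dB in favour of B.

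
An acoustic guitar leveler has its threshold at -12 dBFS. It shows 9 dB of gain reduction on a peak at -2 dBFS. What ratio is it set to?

Input overshoot = -2 − (-12) = 10 dB.
Output overshoot = 10 − 9 = 1 dB.
Ratio = input overshoot / output overshoot = 10 / 1 = 10.

10:1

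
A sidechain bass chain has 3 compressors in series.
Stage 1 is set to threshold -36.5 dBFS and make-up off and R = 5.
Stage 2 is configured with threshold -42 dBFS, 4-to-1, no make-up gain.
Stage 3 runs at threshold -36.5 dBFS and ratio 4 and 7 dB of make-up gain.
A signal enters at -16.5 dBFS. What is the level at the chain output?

Stage 1: -16.5 dBFS is 20 dB over -36.5 dBFS; at 5:1 that becomes 4 dB over, giving -32.5 dBFS.
Stage 2: 9.5 dB above -42 dBFS, reduced 4:1 to 2.375 dB above → -39.625 dBFS.
Stage 3: below threshold (-39.625 ≤ -36.5); passes unchanged; make-up brings it to -32.625 dBFS.

-32.625 dBFS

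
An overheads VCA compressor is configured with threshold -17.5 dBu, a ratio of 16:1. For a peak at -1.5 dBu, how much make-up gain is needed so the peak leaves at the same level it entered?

15 dB

Without make-up, output = threshold + overshoot/16 = -17.5 + 1 = -16.5 dBu.
Gap to target: 15 dB.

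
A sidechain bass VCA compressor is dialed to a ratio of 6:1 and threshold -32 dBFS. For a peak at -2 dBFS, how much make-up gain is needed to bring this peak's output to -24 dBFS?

Without make-up, output = threshold + overshoot/6 = -32 + 5 = -27 dBFS.
Gap to target: 3 dB.

3 dB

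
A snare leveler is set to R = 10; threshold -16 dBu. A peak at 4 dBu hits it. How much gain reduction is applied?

18 dB

Overshoot = 4 − (-16) = 20 dB.
After 10:1 compression the overshoot becomes 20/10 = 2 dB.
So the signal is attenuated by 20 − 2 = 18 dB.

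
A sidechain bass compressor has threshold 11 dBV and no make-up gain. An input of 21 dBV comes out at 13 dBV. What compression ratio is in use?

5:1

Input overshoot = 21 − 11 = 10 dB; output overshoot = 13 − 11 = 2 dB.
Ratio = 10 / 2 = 5.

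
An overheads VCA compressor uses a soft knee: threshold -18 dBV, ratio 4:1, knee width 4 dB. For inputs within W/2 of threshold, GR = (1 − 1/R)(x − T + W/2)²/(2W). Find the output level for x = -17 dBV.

x − T + W/2 = -17 − (-18) + 2 = 3.
GR = (1 − 1/4) × 3² / 8 = 0.75 × 9 / 8 = 0.84375 dB.
Output = -17 − 0.84375 = -17.84375 dBV.

-17.84375 dBV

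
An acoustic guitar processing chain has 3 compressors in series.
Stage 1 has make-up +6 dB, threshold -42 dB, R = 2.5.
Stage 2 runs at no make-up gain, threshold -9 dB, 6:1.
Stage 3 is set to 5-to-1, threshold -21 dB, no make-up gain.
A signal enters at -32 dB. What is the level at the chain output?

-32 dB

Stage 1: -32 dB is 10 dB over -42 dB; at 2.5:1 that becomes 4 dB over, giving -38 dB; +6 dB make-up → -32 dB.
Stage 2: -32 dB is at or below the -9 dB threshold — no compression; output -32 dB.
Stage 3: below threshold (-32 ≤ -21); passes unchanged; output -32 dB.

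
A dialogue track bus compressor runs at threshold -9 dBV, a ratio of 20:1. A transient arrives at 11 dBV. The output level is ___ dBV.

-8 dBV

11 dBV sits 20 dB over threshold.
At 20:1 the overshoot is divided by 20, leaving 1 dB above threshold.
Output = -9 + 1 = -8 dBV.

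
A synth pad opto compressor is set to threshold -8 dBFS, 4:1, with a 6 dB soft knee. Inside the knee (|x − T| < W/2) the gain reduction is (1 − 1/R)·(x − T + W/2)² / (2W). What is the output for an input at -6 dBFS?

x − T + W/2 = -6 − (-8) + 3 = 5.
GR = (1 − 1/4) × 5² / 12 = 0.75 × 25 / 12 = 1.5625 dB.
Output = -6 − 1.5625 = -7.5625 dBFS.

-7.5625 dBFS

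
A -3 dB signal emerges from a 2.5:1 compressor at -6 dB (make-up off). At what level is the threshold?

-8 dB

Input is 5 dB above T (since output overshoot × R = input overshoot: (-6 − T)·2.5 = -3 − T gives T = -8 dB).
Check: -8 + (-3 − (-8))/2.5 = -8 + 2 = -6 dB. ✓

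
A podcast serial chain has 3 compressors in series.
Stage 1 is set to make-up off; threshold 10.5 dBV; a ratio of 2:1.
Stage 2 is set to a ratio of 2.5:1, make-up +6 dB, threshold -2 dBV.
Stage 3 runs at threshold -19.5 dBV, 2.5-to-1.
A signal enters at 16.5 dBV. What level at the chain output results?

-7.62 dBV

Stage 1: overshoot 6 dB → 6/2 = 3 dB → 13.5 dBV.
Stage 2: 15.5 dB above -2 dBV, reduced 2.5:1 to 6.2 dB above → 4.2 dBV; +6 dB make-up → 10.2 dBV.
Stage 3: 29.7 dB above -19.5 dBV, reduced 2.5:1 to 11.88 dB above → -7.62 dBV.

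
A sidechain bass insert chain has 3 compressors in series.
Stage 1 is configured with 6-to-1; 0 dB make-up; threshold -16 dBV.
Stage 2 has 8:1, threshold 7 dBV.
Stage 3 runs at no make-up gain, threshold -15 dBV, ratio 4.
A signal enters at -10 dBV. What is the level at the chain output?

Stage 1: -10 dBV is 6 dB over -16 dBV; at 6:1 that becomes 1 dB over, giving -15 dBV.
Stage 2: below threshold (-15 ≤ 7); passes unchanged; output -15 dBV.
Stage 3: -15 dBV ≤ -15 dBV, so stage 3 doesn't engage; output -15 dBV.

-15 dBV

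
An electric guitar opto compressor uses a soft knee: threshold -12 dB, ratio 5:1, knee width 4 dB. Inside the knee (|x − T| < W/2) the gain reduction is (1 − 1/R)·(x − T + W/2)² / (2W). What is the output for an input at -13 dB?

-13.1 dB

x − T + W/2 = -13 − (-12) + 2 = 1.
GR = (1 − 1/5) × 1² / 8 = 0.8 × 1 / 8 = 0.1 dB.
Output = -13 − 0.1 = -13.1 dB.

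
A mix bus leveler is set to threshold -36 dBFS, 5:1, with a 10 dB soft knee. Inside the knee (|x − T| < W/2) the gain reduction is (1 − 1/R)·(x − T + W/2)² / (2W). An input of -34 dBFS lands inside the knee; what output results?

x − T + W/2 = -34 − (-36) + 5 = 7.
GR = (1 − 1/5) × 7² / 20 = 0.8 × 49 / 20 = 1.96 dB.
Output = -34 − 1.96 = -35.96 dBFS.

-35.96 dBFS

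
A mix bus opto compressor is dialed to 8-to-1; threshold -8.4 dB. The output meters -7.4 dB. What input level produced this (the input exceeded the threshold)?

The compressed level sits -7.4 − (-8.4) = 1 dB over threshold.
Before 8:1 compression the overshoot was 1 × 8 = 8 dB, so input = -8.4 + 8 = -0.4 dB.

-0.4 dB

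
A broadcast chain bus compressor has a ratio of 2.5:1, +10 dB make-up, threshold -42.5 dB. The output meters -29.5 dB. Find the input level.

-35 dB

Stripping the +10 dB make-up gives -39.5 dB at the gain stage.
That's 3 dB above the -42.5 dB threshold.
Undo the ratio: input overshoot = 3 × 2.5 = 7.5 dB, giving input = -35 dB.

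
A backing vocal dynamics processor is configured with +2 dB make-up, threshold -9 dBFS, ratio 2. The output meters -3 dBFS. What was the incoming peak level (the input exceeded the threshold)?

Before make-up, the level was -3 − 2 = -5 dBFS.
That's 4 dB above the -9 dBFS threshold.
Before 2:1 compression the overshoot was 4 × 2 = 8 dB, so input = -9 + 8 = -1 dBFS.

-1 dBFS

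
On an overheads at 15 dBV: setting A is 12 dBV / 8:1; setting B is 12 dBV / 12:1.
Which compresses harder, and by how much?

A: 3 dB over, compressed to 0.375 dB over, so 2.625 dB of GR.
B: 3 dB over, compressed to 0.25 dB over, so 2.75 dB of GR.
B applies 0.125 dB more gain reduction.

B, by 0.125 dB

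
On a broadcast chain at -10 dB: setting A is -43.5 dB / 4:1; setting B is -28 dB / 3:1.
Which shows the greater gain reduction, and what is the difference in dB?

A: GR = 33.5 − 33.5/4 = 25.125 dB.
B: GR = 18 − 18/3 = 12 dB.
A reduces 13.125 dB more.

A, by 13.125 dB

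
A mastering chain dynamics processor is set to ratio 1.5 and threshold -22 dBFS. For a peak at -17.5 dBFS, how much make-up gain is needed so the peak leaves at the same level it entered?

The peak compresses to -22 + 4.5/1.5 = -19 dBFS.
To reach -17.5 dBFS requires -17.5 − (-19) = 1.5 dB of make-up.

1.5 dB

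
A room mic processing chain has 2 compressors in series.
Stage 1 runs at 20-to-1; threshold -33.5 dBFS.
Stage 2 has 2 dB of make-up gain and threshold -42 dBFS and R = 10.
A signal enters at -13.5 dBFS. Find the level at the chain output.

Stage 1: 20 dB above -33.5 dBFS, reduced 20:1 to 1 dB above → -32.5 dBFS.
Stage 2: 9.5 dB above -42 dBFS, reduced 10:1 to 0.95 dB above → -41.05 dBFS; +2 dB make-up → -39.05 dBFS.

-39.05 dBFS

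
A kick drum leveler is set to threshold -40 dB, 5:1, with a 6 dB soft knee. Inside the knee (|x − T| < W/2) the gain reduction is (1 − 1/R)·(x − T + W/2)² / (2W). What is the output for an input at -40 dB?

x − T + W/2 = -40 − (-40) + 3 = 3.
GR = (1 − 1/5) × 3² / 12 = 0.8 × 9 / 12 = 0.6 dB.
Output = -40 − 0.6 = -40.6 dB.

-40.6 dB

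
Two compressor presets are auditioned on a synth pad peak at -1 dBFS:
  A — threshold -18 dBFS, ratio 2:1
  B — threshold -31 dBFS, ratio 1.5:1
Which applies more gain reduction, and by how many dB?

B, by 1.5 dB

A: GR = 17 − 17/2 = 8.5 dB.
B: GR = 30 − 30/1.5 = 10 dB.
B reduces 1.5 dB more.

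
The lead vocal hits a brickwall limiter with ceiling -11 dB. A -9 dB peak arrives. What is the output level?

At ∞:1, everything above -11 dB is held at the ceiling.

-11 dB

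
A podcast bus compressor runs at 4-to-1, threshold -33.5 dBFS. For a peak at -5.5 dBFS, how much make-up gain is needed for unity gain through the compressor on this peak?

Without make-up, output = threshold + overshoot/4 = -33.5 + 7 = -26.5 dBFS.
Gap to target: 21 dB.

21 dB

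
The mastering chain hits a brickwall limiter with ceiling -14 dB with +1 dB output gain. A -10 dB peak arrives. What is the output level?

-13 dB

A brickwall limiter is an ∞:1 compressor: any input above the ceiling is clamped to -14 dB.
Output gain then adds 1 dB: -14 + 1 = -13 dB.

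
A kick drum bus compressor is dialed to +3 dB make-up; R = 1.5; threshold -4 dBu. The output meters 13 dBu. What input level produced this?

17 dBu

Before make-up, the level was 13 − 3 = 10 dBu.
That's 14 dB above the -4 dBu threshold.
Undo the ratio: input overshoot = 14 × 1.5 = 21 dB, giving input = 17 dBu.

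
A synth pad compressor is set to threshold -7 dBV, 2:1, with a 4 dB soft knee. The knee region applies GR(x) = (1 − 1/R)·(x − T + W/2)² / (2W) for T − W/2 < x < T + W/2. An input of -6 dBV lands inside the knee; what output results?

x − T + W/2 = -6 − (-7) + 2 = 3.
GR = (1 − 1/2) × 3² / 8 = 0.5 × 9 / 8 = 0.5625 dB.
Output = -6 − 0.5625 = -6.5625 dBV.

-6.5625 dBV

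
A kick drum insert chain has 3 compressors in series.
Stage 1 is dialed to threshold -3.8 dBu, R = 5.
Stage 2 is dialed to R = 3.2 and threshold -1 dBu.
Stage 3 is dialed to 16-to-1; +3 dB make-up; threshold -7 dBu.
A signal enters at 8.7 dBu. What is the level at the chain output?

-3.64375 dBu

Stage 1: overshoot 12.5 dB → 12.5/5 = 2.5 dB → -1.3 dBu.
Stage 2: below threshold (-1.3 ≤ -1); passes unchanged; output -1.3 dBu.
Stage 3: overshoot 5.7 dB → 5.7/16 = 0.35625 dB → -6.64375 dBu; +3 dB make-up → -3.64375 dBu.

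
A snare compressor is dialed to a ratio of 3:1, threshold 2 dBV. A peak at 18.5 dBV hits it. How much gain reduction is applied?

Overshoot = 18.5 − 2 = 16.5 dB.
A 3:1 ratio leaves 5.5 dB of that excess.
GR = overshoot in − overshoot out = 16.5 − 5.5 = 11 dB.

11 dB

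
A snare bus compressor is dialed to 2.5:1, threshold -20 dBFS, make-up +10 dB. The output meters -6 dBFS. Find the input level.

Remove make-up: -6 − 10 = -16 dBFS.
The compressed level sits -16 − (-20) = 4 dB over threshold.
Before 2.5:1 compression the overshoot was 4 × 2.5 = 10 dB, so input = -20 + 10 = -10 dBFS.

-10 dBFS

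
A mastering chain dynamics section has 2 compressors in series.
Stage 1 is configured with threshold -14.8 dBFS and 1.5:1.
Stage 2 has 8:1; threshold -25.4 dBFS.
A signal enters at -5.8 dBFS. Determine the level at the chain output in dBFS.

-23.325 dBFS

Stage 1: 9 dB above -14.8 dBFS, reduced 1.5:1 to 6 dB above → -8.8 dBFS.
Stage 2: -8.8 dBFS is 16.6 dB over -25.4 dBFS; at 8:1 that becomes 2.075 dB over, giving -23.325 dBFS.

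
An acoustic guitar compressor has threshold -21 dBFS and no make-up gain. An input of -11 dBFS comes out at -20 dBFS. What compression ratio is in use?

Input overshoot = -11 − (-21) = 10 dB; output overshoot = -20 − (-21) = 1 dB.
Ratio = 10 / 1 = 10.

10:1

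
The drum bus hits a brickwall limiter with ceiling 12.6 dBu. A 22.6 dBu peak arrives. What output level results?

12.6 dBu

A brickwall limiter is an ∞:1 compressor: any input above the ceiling is clamped to 12.6 dBu.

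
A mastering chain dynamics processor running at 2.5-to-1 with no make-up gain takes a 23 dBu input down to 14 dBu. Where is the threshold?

Gain reduction = 23 − 14 = 9 dB; output overshoot = GR / (R − 1) = 9 / 1.5 = 6 dB.
Threshold = output − output overshoot = 14 − 6 = 8 dBu.

8 dBu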